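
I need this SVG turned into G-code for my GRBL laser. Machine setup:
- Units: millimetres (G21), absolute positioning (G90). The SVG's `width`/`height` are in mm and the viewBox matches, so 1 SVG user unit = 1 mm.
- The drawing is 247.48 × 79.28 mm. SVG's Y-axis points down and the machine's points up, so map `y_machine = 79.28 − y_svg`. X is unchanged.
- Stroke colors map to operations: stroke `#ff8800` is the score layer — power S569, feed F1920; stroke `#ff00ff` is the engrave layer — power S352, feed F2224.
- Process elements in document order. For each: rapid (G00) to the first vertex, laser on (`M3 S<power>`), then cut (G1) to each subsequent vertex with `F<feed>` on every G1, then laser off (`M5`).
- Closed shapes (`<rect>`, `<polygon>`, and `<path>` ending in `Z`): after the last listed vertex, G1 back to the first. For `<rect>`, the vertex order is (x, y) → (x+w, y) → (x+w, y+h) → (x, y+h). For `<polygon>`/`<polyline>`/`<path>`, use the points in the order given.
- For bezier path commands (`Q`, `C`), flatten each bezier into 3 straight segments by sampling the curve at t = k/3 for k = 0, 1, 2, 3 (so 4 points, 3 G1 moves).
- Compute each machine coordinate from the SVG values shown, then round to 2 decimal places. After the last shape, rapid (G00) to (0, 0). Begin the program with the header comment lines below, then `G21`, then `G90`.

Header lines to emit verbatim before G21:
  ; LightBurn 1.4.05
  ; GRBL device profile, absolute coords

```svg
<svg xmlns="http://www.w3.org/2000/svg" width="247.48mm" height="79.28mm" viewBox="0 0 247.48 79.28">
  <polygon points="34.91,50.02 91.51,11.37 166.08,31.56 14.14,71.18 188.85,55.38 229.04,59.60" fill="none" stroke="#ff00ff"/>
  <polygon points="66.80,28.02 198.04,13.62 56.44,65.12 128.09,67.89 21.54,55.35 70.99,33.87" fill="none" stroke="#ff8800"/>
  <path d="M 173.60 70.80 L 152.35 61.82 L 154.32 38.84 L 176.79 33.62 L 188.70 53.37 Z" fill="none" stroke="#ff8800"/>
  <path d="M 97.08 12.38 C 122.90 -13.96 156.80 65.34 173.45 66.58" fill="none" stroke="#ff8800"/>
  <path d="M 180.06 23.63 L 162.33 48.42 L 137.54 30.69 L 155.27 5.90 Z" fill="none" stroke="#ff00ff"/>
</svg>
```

Since the viewBox matches the mm dimensions, user units are millimetres directly. The only transform is the Y-flip y_m = 79.28 − y_svg.

Shape 1 is a closed polygon drawn with `<polygon>`. Its stroke #ff00ff means engrave at S352, F2224. After flipping Y the toolpath is (34.91,29.26) → (91.51,67.91) → (166.08,47.72) → (14.14,8.10) → (188.85,23.90) → (229.04,19.68) → (34.91,29.26), returning to the start.

Shape 2 is a closed polygon drawn with `<polygon>`. Its stroke #ff8800 means score at S569, F1920. After flipping Y the toolpath is (66.80,51.26) → (198.04,65.66) → (56.44,14.16) → (128.09,11.39) → (21.54,23.93) → (70.99,45.41) → (66.80,51.26), returning to the start.

Shape 3 is a regular polygon drawn with `<path>`. Its stroke #ff8800 means score at S569, F1920. After flipping Y the toolpath is (173.60,8.48) → (152.35,17.46) → (154.32,40.44) → (176.79,45.66) → (188.70,25.91) → (173.60,8.48), returning to the start.

Shape 4 is a cubic bezier drawn with `<path>`. Its stroke #ff8800 means score at S569, F1920. After flipping Y the toolpath is (97.08,66.90) → (124.66,64.83) → (151.99,33.16) → (173.45,12.70).

Shape 5 is a regular polygon drawn with `<path>`. Its stroke #ff00ff means engrave at S352, F2224. After flipping Y the toolpath is (180.06,55.65) → (162.33,30.86) → (137.54,48.59) → (155.27,73.38) → (180.06,55.65), returning to the start.

; LightBurn 1.4.05
; GRBL device profile, absolute coords
G21
G90
G00 X34.91 Y29.26
M3 S352
G1 X91.51 Y67.91 F2224
G1 X166.08 Y47.72 F2224
G1 X14.14 Y8.10 F2224
G1 X188.85 Y23.90 F2224
G1 X229.04 Y19.68 F2224
G1 X34.91 Y29.26 F2224
M5
G00 X66.80 Y51.26
M3 S569
G1 X198.04 Y65.66 F1920
G1 X56.44 Y14.16 F1920
G1 X128.09 Y11.39 F1920
G1 X21.54 Y23.93 F1920
G1 X70.99 Y45.41 F1920
G1 X66.80 Y51.26 F1920
M5
G00 X173.60 Y8.48
M3 S569
G1 X152.35 Y17.46 F1920
G1 X154.32 Y40.44 F1920
G1 X176.79 Y45.66 F1920
G1 X188.70 Y25.91 F1920
G1 X173.60 Y8.48 F1920
M5
G00 X97.08 Y66.90
M3 S569
G1 X124.66 Y64.83 F1920
G1 X151.99 Y33.16 F1920
G1 X173.45 Y12.70 F1920
M5
G00 X180.06 Y55.65
M3 S352
G1 X162.33 Y30.86 F2224
G1 X137.54 Y48.59 F2224
G1 X155.27 Y73.38 F2224
G1 X180.06 Y55.65 F2224
M5
G00 X0.00 Y0.00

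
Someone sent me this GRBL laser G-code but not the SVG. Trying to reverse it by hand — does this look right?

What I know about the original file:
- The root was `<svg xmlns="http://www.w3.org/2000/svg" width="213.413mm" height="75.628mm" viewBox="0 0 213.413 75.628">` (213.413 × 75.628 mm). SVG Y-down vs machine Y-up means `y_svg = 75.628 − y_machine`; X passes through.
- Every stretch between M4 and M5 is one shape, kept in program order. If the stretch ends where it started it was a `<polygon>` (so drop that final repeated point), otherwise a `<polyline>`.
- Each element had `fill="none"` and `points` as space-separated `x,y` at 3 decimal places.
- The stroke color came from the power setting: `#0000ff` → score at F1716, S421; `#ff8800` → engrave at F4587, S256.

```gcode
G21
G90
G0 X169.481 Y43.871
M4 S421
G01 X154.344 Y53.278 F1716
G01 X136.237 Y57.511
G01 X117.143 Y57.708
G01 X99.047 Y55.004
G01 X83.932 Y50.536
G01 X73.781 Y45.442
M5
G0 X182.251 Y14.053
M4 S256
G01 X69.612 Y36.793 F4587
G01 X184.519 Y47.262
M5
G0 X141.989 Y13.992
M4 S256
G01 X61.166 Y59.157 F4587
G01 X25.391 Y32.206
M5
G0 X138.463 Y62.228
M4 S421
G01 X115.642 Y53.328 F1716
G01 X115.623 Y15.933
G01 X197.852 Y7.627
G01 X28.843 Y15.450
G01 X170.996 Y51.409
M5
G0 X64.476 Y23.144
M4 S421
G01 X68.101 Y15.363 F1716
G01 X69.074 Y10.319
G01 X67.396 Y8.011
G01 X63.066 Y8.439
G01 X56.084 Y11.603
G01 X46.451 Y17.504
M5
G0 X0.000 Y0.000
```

<svg xmlns="http://www.w3.org/2000/svg" width="213.413mm" height="75.628mm" viewBox="0 0 213.413 75.628">
  <polyline points="169.481,31.757 154.344,22.350 136.237,18.117 117.143,17.920 99.047,20.624 83.932,25.092 73.781,30.186" fill="none" stroke="#0000ff"/>
  <polyline points="182.251,61.575 69.612,38.835 184.519,28.366" fill="none" stroke="#ff8800"/>
  <polyline points="141.989,61.636 61.166,16.471 25.391,43.422" fill="none" stroke="#ff8800"/>
  <polyline points="138.463,13.400 115.642,22.300 115.623,59.695 197.852,68.001 28.843,60.178 170.996,24.219" fill="none" stroke="#0000ff"/>
  <polyline points="64.476,52.484 68.101,60.265 69.074,65.309 67.396,67.617 63.066,67.189 56.084,64.025 46.451,58.124" fill="none" stroke="#0000ff"/>
</svg>

y_svg = 75.628 − y_m.

[1] S421→`#0000ff` (score); open run; points: 169.481,31.757 154.344,22.350 136.237,18.117 117.143,17.920 99.047,20.624 83.932,25.092 73.781,30.186

[2] S256→`#ff8800` (engrave); open run; points: 182.251,61.575 69.612,38.835 184.519,28.366

[3] S256→`#ff8800` (engrave); open run; points: 141.989,61.636 61.166,16.471 25.391,43.422

[4] S421→`#0000ff` (score); open run; points: 138.463,13.400 115.642,22.300 115.623,59.695 197.852,68.001 28.843,60.178 170.996,24.219

[5] S421→`#0000ff` (score); open run; points: 64.476,52.484 68.101,60.265 69.074,65.309 67.396,67.617 63.066,67.189 56.084,64.025 46.451,58.124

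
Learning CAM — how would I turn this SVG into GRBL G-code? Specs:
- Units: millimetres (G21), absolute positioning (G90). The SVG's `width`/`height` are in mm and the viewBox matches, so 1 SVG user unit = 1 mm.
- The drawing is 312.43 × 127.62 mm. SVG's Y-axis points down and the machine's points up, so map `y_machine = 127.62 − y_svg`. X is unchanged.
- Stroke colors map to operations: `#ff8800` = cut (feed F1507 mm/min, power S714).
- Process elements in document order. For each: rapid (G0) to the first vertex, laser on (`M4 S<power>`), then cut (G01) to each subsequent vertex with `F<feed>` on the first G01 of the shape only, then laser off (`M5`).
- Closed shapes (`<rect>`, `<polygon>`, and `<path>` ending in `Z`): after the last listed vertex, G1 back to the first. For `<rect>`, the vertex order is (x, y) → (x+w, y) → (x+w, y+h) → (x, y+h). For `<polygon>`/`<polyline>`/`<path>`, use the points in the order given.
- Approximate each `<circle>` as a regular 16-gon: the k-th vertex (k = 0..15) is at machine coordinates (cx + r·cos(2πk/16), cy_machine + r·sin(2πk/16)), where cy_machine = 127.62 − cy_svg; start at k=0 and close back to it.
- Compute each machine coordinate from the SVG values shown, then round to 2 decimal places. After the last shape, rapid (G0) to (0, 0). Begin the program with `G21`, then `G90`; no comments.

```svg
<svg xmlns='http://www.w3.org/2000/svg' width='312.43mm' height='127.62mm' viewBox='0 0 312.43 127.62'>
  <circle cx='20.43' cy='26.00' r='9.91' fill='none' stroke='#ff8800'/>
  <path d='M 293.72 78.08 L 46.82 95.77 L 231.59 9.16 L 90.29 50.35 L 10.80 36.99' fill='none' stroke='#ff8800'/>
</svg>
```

G21
G90
G0 X30.34 Y101.62
M4 S714
G01 X29.59 Y105.41 F1507
G01 X27.44 Y108.63
G01 X24.22 Y110.78
G01 X20.43 Y111.53
G01 X16.64 Y110.78
G01 X13.42 Y108.63
G01 X11.27 Y105.41
G01 X10.52 Y101.62
G01 X11.27 Y97.83
G01 X13.42 Y94.61
G01 X16.64 Y92.46
G01 X20.43 Y91.71
G01 X24.22 Y92.46
G01 X27.44 Y94.61
G01 X29.59 Y97.83
G01 X30.34 Y101.62
M5
G0 X293.72 Y49.54
M4 S714
G01 X46.82 Y31.85 F1507
G01 X231.59 Y118.46
G01 X90.29 Y77.27
G01 X10.80 Y90.63
M5
G0 X0.00 Y0.00

Since the viewBox matches the mm dimensions, user units are millimetres directly. The only transform is the Y-flip y_m = 127.62 − y_svg.

Shape 1 is a circle drawn with `<circle>`. Its stroke #ff8800 means cut at S714, F1507. After flipping Y the toolpath is (30.34,101.62) → (29.59,105.41) → (27.44,108.63) → (24.22,110.78) → (20.43,111.53) → (16.64,110.78) → (13.42,108.63) → (11.27,105.41) → (10.52,101.62) → (11.27,97.83) → (13.42,94.61) → (16.64,92.46) → (20.43,91.71) → (24.22,92.46) → (27.44,94.61) → (29.59,97.83) → (30.34,101.62), returning to the start.

Shape 2 is a open polyline drawn with `<path>`. Its stroke #ff8800 means cut at S714, F1507. After flipping Y the toolpath is (293.72,49.54) → (46.82,31.85) → (231.59,118.46) → (90.29,77.27) → (10.80,90.63).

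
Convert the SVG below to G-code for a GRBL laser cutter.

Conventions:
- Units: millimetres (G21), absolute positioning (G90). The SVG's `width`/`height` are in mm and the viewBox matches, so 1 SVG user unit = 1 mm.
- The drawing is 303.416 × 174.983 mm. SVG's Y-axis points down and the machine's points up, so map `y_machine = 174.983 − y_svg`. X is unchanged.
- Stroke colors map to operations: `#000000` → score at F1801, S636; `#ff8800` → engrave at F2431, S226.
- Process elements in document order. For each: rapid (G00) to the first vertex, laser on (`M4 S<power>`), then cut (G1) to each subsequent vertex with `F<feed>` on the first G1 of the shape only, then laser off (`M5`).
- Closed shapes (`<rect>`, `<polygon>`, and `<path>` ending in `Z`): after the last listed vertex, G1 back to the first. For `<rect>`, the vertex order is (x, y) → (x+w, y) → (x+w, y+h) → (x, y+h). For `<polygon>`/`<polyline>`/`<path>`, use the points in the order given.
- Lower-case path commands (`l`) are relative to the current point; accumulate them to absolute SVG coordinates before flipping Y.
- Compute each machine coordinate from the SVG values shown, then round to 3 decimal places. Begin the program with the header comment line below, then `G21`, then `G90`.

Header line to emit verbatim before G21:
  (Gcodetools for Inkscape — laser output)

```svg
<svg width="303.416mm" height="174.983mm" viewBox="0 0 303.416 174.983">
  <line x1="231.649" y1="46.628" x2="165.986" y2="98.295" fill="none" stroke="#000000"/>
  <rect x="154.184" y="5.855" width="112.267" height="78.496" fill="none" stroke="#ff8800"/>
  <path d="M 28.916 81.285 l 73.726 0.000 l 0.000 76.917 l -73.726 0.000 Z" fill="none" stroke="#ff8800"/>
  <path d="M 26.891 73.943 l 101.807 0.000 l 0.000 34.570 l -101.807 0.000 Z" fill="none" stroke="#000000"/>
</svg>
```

(Gcodetools for Inkscape — laser output)
G21
G90
G00 X231.649 Y128.355
M4 S636
G1 X165.986 Y76.688 F1801
M5
G00 X154.184 Y169.128
M4 S226
G1 X266.451 Y169.128 F2431
G1 X266.451 Y90.632
G1 X154.184 Y90.632
G1 X154.184 Y169.128
M5
G00 X28.916 Y93.698
M4 S226
G1 X102.642 Y93.698 F2431
G1 X102.642 Y16.781
G1 X28.916 Y16.781
G1 X28.916 Y93.698
M5
G00 X26.891 Y101.040
M4 S636
G1 X128.698 Y101.040 F1801
G1 X128.698 Y66.470
G1 X26.891 Y66.470
G1 X26.891 Y101.040
M5

Since the viewBox matches the mm dimensions, user units are millimetres directly. The only transform is the Y-flip y_m = 174.983 − y_svg.

Shape 1 is a line segment drawn with `<line>`. Its stroke #000000 means score at S636, F1801. After flipping Y the toolpath is (231.649,128.355) → (165.986,76.688).

Shape 2 is a rectangle drawn with `<rect>`. Its stroke #ff8800 means engrave at S226, F2431. After flipping Y the toolpath is (154.184,169.128) → (266.451,169.128) → (266.451,90.632) → (154.184,90.632) → (154.184,169.128), returning to the start.

Shape 3 is a rectangle drawn with `<path>`. Its stroke #ff8800 means engrave at S226, F2431. After flipping Y the toolpath is (28.916,93.698) → (102.642,93.698) → (102.642,16.781) → (28.916,16.781) → (28.916,93.698), returning to the start.

Shape 4 is a rectangle drawn with `<path>`. Its stroke #000000 means score at S636, F1801. After flipping Y the toolpath is (26.891,101.040) → (128.698,101.040) → (128.698,66.470) → (26.891,66.470) → (26.891,101.040), returning to the start.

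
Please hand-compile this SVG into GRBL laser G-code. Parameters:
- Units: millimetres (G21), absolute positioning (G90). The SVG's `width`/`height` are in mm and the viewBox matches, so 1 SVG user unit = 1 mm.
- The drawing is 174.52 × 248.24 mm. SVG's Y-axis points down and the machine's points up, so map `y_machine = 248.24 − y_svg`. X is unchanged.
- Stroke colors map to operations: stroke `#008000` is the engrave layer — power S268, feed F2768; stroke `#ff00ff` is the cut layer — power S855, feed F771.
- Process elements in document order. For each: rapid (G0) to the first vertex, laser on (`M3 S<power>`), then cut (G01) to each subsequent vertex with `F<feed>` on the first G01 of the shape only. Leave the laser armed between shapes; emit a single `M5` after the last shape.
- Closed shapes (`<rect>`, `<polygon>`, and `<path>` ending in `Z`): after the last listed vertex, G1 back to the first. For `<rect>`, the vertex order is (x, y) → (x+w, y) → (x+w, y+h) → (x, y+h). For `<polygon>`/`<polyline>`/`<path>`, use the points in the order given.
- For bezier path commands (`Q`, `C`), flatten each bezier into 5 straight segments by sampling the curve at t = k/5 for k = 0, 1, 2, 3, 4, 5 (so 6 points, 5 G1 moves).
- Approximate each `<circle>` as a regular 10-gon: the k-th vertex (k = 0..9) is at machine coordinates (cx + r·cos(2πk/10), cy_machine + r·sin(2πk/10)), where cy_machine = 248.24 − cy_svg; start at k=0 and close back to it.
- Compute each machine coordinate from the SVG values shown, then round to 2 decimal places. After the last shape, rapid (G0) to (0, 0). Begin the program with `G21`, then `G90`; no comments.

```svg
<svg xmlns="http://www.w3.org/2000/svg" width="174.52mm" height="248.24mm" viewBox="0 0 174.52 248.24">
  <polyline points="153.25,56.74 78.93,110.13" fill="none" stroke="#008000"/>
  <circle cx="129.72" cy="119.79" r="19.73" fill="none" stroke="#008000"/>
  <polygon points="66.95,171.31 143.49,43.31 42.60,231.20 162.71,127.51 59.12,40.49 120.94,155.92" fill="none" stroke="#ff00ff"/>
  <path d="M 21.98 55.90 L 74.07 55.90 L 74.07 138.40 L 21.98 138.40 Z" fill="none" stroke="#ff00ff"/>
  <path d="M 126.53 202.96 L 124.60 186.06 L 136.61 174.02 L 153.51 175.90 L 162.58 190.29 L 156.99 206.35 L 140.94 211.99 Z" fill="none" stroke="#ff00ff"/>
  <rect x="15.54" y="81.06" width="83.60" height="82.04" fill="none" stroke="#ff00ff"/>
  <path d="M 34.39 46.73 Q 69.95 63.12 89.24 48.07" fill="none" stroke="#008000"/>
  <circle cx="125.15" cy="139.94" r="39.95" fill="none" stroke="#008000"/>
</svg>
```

G21
G90
G0 X153.25 Y191.50
M3 S268
G01 X78.93 Y138.11 F2768
G0 X149.45 Y128.45
M3 S268
G01 X145.68 Y140.05 F2768
G01 X135.82 Y147.21
G01 X123.62 Y147.21
G01 X113.76 Y140.05
G01 X109.99 Y128.45
G01 X113.76 Y116.85
G01 X123.62 Y109.69
G01 X135.82 Y109.69
G01 X145.68 Y116.85
G01 X149.45 Y128.45
G0 X66.95 Y76.93
M3 S855
G01 X143.49 Y204.93 F771
G01 X42.60 Y17.04
G01 X162.71 Y120.73
G01 X59.12 Y207.75
G01 X120.94 Y92.32
G01 X66.95 Y76.93
G0 X21.98 Y192.34
M3 S855
G01 X74.07 Y192.34 F771
G01 X74.07 Y109.84
G01 X21.98 Y109.84
G01 X21.98 Y192.34
G0 X126.53 Y45.28
M3 S855
G01 X124.60 Y62.18 F771
G01 X136.61 Y74.22
G01 X153.51 Y72.34
G01 X162.58 Y57.95
G01 X156.99 Y41.89
G01 X140.94 Y36.25
G01 X126.53 Y45.28
G0 X15.54 Y167.18
M3 S855
G01 X99.14 Y167.18 F771
G01 X99.14 Y85.14
G01 X15.54 Y85.14
G01 X15.54 Y167.18
G0 X34.39 Y201.51
M3 S268
G01 X47.96 Y196.21 F2768
G01 X60.23 Y193.43
G01 X71.20 Y193.16
G01 X80.87 Y195.41
G01 X89.24 Y200.17
G0 X165.10 Y108.30
M3 S268
G01 X157.47 Y131.78 F2768
G01 X137.50 Y146.29
G01 X112.80 Y146.29
G01 X92.83 Y131.78
G01 X85.20 Y108.30
G01 X92.83 Y84.82
G01 X112.80 Y70.31
G01 X137.50 Y70.31
G01 X157.47 Y84.82
G01 X165.10 Y108.30
M5
G0 X0.00 Y0.00

Since the viewBox matches the mm dimensions, user units are millimetres directly. The only transform is the Y-flip y_m = 248.24 − y_svg.

Shape 1 is a line segment drawn with `<polyline>`. Its stroke #008000 means engrave at S268, F2768. After flipping Y the toolpath is (153.25,191.50) → (78.93,138.11).

Shape 2 is a circle drawn with `<circle>`. Its stroke #008000 means engrave at S268, F2768. After flipping Y the toolpath is (149.45,128.45) → (145.68,140.05) → (135.82,147.21) → (123.62,147.21) → (113.76,140.05) → (109.99,128.45) → (113.76,116.85) → (123.62,109.69) → (135.82,109.69) → (145.68,116.85) → (149.45,128.45), returning to the start.

Shape 3 is a closed polygon drawn with `<polygon>`. Its stroke #ff00ff means cut at S855, F771. After flipping Y the toolpath is (66.95,76.93) → (143.49,204.93) → (42.60,17.04) → (162.71,120.73) → (59.12,207.75) → (120.94,92.32) → (66.95,76.93), returning to the start.

Shape 4 is a rectangle drawn with `<path>`. Its stroke #ff00ff means cut at S855, F771. After flipping Y the toolpath is (21.98,192.34) → (74.07,192.34) → (74.07,109.84) → (21.98,109.84) → (21.98,192.34), returning to the start.

Shape 5 is a regular polygon drawn with `<path>`. Its stroke #ff00ff means cut at S855, F771. After flipping Y the toolpath is (126.53,45.28) → (124.60,62.18) → (136.61,74.22) → (153.51,72.34) → (162.58,57.95) → (156.99,41.89) → (140.94,36.25) → (126.53,45.28), returning to the start.

Shape 6 is a rectangle drawn with `<rect>`. Its stroke #ff00ff means cut at S855, F771. After flipping Y the toolpath is (15.54,167.18) → (99.14,167.18) → (99.14,85.14) → (15.54,85.14) → (15.54,167.18), returning to the start.

Shape 7 is a quadratic bezier drawn with `<path>`. Its stroke #008000 means engrave at S268, F2768. After flipping Y the toolpath is (34.39,201.51) → (47.96,196.21) → (60.23,193.43) → (71.20,193.16) → (80.87,195.41) → (89.24,200.17).

Shape 8 is a circle drawn with `<circle>`. Its stroke #008000 means engrave at S268, F2768. After flipping Y the toolpath is (165.10,108.30) → (157.47,131.78) → (137.50,146.29) → (112.80,146.29) → (92.83,131.78) → (85.20,108.30) → (92.83,84.82) → (112.80,70.31) → (137.50,70.31) → (157.47,84.82) → (165.10,108.30), returning to the start.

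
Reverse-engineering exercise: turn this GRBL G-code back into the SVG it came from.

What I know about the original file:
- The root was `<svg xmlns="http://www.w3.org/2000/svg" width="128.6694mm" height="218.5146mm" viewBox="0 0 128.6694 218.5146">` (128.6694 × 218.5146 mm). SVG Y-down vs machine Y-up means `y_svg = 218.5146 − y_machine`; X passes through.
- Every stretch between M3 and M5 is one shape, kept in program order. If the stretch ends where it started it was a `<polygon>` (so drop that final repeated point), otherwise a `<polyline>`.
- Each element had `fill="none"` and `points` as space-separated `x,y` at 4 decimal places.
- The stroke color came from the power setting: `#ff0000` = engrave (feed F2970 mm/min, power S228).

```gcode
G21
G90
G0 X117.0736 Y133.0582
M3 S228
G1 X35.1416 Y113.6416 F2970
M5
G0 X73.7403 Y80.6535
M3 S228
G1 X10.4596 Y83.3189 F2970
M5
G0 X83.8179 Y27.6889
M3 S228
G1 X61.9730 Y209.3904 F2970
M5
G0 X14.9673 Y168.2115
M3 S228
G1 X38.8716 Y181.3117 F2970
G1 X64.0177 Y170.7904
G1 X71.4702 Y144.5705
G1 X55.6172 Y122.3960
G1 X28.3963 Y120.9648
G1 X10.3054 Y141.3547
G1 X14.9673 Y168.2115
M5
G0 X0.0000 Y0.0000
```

Each laser-on run becomes one SVG element. Flip Y back into SVG space with y_svg = 218.5146 − y_machine. Every run uses S228, so all elements get stroke `#ff0000` (engrave).

Run 1: The run is open, so emit a `<polyline>` with points (Y-flipped): 117.0736,85.4564 35.1416,104.8730.

Run 2: The run is open, so emit a `<polyline>` with points (Y-flipped): 73.7403,137.8611 10.4596,135.1957.

Run 3: The run is open, so emit a `<polyline>` with points (Y-flipped): 83.8179,190.8257 61.9730,9.1242.

Run 4: The run returns to its start, so emit a `<polygon>` with points (Y-flipped): 14.9673,50.3031 38.8716,37.2029 64.0177,47.7242 71.4702,73.9441 55.6172,96.1186 28.3963,97.5498 10.3054,77.1599.

<svg xmlns="http://www.w3.org/2000/svg" width="128.6694mm" height="218.5146mm" viewBox="0 0 128.6694 218.5146">
  <polyline points="117.0736,85.4564 35.1416,104.8730" fill="none" stroke="#ff0000"/>
  <polyline points="73.7403,137.8611 10.4596,135.1957" fill="none" stroke="#ff0000"/>
  <polyline points="83.8179,190.8257 61.9730,9.1242" fill="none" stroke="#ff0000"/>
  <polygon points="14.9673,50.3031 38.8716,37.2029 64.0177,47.7242 71.4702,73.9441 55.6172,96.1186 28.3963,97.5498 10.3054,77.1599" fill="none" stroke="#ff0000"/>
</svg>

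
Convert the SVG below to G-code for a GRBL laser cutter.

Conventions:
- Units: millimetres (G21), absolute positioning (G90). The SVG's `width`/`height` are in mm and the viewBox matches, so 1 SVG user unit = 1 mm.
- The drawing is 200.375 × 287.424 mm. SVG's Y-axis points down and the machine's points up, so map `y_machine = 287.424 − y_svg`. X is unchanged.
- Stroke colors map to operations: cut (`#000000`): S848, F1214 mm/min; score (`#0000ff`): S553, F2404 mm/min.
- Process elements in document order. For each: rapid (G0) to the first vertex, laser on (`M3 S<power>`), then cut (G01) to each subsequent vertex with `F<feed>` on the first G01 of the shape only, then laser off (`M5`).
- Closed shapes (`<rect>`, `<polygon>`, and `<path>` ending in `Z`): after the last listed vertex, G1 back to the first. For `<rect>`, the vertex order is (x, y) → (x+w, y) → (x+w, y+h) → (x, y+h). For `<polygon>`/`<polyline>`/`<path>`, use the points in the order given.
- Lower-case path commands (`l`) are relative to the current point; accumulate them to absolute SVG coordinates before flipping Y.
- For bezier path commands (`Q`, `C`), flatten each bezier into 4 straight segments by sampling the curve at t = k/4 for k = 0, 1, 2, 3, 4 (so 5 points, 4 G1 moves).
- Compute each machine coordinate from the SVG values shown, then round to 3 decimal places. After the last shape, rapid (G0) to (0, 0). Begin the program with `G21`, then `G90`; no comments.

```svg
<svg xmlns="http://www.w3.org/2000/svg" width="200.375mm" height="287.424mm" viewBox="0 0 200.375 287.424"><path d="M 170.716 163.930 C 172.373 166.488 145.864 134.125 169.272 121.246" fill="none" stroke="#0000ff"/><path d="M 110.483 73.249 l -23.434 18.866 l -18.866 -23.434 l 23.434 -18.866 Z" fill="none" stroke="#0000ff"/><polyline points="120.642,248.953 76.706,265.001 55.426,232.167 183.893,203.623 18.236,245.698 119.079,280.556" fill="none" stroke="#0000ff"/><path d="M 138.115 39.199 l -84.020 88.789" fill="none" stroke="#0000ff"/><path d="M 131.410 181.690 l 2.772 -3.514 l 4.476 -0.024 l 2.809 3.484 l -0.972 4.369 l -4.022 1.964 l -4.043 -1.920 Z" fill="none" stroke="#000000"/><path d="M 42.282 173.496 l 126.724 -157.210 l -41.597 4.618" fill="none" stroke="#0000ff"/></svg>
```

G21
G90
G0 X170.716 Y123.494
M3 S553
G01 X167.898 Y127.273 F2404
G01 X161.837 Y139.047
G01 X159.855 Y153.716
G01 X169.272 Y166.178
M5
G0 X110.483 Y214.175
M3 S553
G01 X87.049 Y195.309 F2404
G01 X68.183 Y218.743
G01 X91.617 Y237.609
G01 X110.483 Y214.175
M5
G0 X120.642 Y38.471
M3 S553
G01 X76.706 Y22.423 F2404
G01 X55.426 Y55.257
G01 X183.893 Y83.801
G01 X18.236 Y41.726
G01 X119.079 Y6.868
M5
G0 X138.115 Y248.225
M3 S553
G01 X54.095 Y159.436 F2404
M5
G0 X131.410 Y105.734
M3 S848
G01 X134.182 Y109.248 F1214
G01 X138.658 Y109.272
G01 X141.467 Y105.788
G01 X140.495 Y101.419
G01 X136.473 Y99.455
G01 X132.430 Y101.375
G01 X131.410 Y105.734
M5
G0 X42.282 Y113.928
M3 S553
G01 X169.006 Y271.138 F2404
G01 X127.409 Y266.520
M5
G0 X0.000 Y0.000

1 u = 1 mm; y_m = 287.424 − y.

[1] `<path>` cubic bezier, #0000ff→score S553 F2404: (170.716,123.494) → (167.898,127.273) → (161.837,139.047) → (159.855,153.716) → (169.272,166.178)

[2] `<path>` regular polygon, #0000ff→score S553 F2404: (110.483,214.175) → (87.049,195.309) → (68.183,218.743) → (91.617,237.609) → (110.483,214.175) (closed)

[3] `<polyline>` open polyline, #0000ff→score S553 F2404: (120.642,38.471) → (76.706,22.423) → (55.426,55.257) → (183.893,83.801) → (18.236,41.726) → (119.079,6.868)

[4] `<path>` line segment, #0000ff→score S553 F2404: (138.115,248.225) → (54.095,159.436)

[5] `<path>` regular polygon, #000000→cut S848 F1214: (131.410,105.734) → (134.182,109.248) → (138.658,109.272) → (141.467,105.788) → (140.495,101.419) → (136.473,99.455) → (132.430,101.375) → (131.410,105.734) (closed)

[6] `<path>` open polyline, #0000ff→score S553 F2404: (42.282,113.928) → (169.006,271.138) → (127.409,266.520)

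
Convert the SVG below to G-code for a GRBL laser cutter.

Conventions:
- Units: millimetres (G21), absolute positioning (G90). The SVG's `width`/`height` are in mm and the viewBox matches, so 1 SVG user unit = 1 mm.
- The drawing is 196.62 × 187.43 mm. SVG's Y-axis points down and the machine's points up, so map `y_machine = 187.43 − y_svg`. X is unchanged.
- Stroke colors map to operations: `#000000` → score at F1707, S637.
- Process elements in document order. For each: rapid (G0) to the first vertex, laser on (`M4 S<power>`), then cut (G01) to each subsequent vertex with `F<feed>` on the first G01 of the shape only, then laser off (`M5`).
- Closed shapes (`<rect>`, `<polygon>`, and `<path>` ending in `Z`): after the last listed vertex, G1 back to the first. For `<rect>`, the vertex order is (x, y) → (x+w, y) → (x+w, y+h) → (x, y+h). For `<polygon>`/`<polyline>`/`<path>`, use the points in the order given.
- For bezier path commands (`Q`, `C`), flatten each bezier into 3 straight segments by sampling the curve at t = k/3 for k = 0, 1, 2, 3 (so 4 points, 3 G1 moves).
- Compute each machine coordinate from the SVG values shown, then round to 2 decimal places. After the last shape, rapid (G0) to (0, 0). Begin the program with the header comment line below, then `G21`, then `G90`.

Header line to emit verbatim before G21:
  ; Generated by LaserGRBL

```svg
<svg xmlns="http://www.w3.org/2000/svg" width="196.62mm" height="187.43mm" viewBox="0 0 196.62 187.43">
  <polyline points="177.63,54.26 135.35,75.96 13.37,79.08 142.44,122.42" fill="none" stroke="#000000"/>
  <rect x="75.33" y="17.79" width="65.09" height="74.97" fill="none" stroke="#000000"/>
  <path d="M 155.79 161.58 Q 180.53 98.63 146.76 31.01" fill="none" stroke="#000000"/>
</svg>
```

viewBox `0 0 196.62 187.43` with mm width/height → 1 unit = 1 mm. Flip: y_m = 187.43 − y_svg.

**Shape 1** — `<polyline>` open polyline, stroke `#000000` → score (S637, F1707). Machine vertices: (177.63,133.17) → (135.35,111.47) → (13.37,108.35) → (142.44,65.01). Open path.

**Shape 2** — `<rect>` rectangle, stroke `#000000` → score (S637, F1707). Machine vertices: (75.33,169.64) → (140.42,169.64) → (140.42,94.67) → (75.33,94.67) → (75.33,169.64). Closed: final G1 returns to the first vertex.

**Shape 3** — `<path>` quadratic bezier, stroke `#000000` → score (S637, F1707). Control points (SVG): P0=(155.79,161.58), P1=(180.53,98.63), P2=(146.76,31.01); sampled at t=k/3. Machine vertices: (155.79,25.85) → (165.78,68.34) → (162.77,111.86) → (146.76,156.42). Open path.

; Generated by LaserGRBL
G21
G90
G0 X177.63 Y133.17
M4 S637
G01 X135.35 Y111.47 F1707
G01 X13.37 Y108.35
G01 X142.44 Y65.01
M5
G0 X75.33 Y169.64
M4 S637
G01 X140.42 Y169.64 F1707
G01 X140.42 Y94.67
G01 X75.33 Y94.67
G01 X75.33 Y169.64
M5
G0 X155.79 Y25.85
M4 S637
G01 X165.78 Y68.34 F1707
G01 X162.77 Y111.86
G01 X146.76 Y156.42
M5
G0 X0.00 Y0.00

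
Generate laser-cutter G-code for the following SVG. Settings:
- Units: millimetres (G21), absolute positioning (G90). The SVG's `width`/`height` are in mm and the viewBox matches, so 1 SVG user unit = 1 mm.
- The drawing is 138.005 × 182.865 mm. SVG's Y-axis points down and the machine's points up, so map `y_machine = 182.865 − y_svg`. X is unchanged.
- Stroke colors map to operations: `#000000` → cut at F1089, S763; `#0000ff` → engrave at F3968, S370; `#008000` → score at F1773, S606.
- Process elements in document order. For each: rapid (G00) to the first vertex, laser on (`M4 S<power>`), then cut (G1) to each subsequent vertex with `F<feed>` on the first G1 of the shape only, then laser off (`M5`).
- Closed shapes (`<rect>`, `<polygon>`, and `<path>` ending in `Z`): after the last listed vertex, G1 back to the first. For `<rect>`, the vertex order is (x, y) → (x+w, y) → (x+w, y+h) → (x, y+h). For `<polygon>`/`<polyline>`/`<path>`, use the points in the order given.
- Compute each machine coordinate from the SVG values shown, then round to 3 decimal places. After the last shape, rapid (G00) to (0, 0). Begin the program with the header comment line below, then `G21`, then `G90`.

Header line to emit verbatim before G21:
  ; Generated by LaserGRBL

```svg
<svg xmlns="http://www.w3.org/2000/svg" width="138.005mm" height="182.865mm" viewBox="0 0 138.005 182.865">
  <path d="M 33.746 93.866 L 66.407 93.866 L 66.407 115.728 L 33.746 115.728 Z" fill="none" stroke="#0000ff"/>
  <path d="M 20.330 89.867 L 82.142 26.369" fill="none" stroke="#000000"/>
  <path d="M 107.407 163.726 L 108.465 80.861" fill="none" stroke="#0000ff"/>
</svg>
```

1 u = 1 mm; y_m = 182.865 − y.

[1] `<path>` rectangle, #0000ff→engrave S370 F3968: (33.746,88.999) → (66.407,88.999) → (66.407,67.137) → (33.746,67.137) → (33.746,88.999) (closed)

[2] `<path>` line segment, #000000→cut S763 F1089: (20.330,92.998) → (82.142,156.496)

[3] `<path>` line segment, #0000ff→engrave S370 F3968: (107.407,19.139) → (108.465,102.004)

; Generated by LaserGRBL
G21
G90
G00 X33.746 Y88.999
M4 S370
G1 X66.407 Y88.999 F3968
G1 X66.407 Y67.137
G1 X33.746 Y67.137
G1 X33.746 Y88.999
M5
G00 X20.330 Y92.998
M4 S763
G1 X82.142 Y156.496 F1089
M5
G00 X107.407 Y19.139
M4 S370
G1 X108.465 Y102.004 F3968
M5
G00 X0.000 Y0.000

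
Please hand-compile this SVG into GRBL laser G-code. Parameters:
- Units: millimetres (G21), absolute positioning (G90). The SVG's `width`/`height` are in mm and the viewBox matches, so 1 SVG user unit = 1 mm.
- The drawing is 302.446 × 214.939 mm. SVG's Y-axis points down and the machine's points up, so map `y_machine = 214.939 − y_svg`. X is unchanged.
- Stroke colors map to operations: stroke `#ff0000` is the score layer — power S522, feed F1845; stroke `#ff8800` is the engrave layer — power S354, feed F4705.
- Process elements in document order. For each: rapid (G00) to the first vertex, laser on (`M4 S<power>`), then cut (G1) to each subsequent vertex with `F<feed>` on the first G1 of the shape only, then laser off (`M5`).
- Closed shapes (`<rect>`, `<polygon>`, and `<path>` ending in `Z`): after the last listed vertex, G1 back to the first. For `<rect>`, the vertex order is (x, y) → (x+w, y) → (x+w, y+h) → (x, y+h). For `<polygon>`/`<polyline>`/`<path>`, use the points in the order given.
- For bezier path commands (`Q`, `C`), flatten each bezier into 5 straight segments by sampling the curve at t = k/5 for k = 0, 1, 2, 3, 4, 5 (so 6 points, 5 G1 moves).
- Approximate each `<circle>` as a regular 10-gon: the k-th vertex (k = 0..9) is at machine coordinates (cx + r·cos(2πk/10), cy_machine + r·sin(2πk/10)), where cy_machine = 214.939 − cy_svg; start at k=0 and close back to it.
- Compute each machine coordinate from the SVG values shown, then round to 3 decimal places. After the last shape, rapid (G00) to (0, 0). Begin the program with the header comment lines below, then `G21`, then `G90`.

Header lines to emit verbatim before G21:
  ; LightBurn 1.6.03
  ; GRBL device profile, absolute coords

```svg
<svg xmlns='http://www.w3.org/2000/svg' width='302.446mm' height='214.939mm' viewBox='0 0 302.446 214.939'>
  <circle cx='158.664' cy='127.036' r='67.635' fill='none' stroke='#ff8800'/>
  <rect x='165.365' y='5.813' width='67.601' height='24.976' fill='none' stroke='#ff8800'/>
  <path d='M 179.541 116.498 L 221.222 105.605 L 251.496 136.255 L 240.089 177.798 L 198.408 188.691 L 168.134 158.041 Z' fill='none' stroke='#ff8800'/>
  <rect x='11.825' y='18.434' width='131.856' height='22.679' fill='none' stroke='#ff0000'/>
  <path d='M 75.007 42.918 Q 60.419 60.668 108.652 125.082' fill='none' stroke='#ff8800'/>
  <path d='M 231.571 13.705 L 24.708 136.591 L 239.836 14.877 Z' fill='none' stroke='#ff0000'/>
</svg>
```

; LightBurn 1.6.03
; GRBL device profile, absolute coords
G21
G90
G00 X226.299 Y87.903
M4 S354
G1 X213.382 Y127.658 F4705
G1 X179.564 Y152.228
G1 X137.764 Y152.228
G1 X103.946 Y127.658
G1 X91.029 Y87.903
G1 X103.946 Y48.148
G1 X137.764 Y23.578
G1 X179.564 Y23.578
G1 X213.382 Y48.148
G1 X226.299 Y87.903
M5
G00 X165.365 Y209.126
M4 S354
G1 X232.966 Y209.126 F4705
G1 X232.966 Y184.150
G1 X165.365 Y184.150
G1 X165.365 Y209.126
M5
G00 X179.541 Y98.441
M4 S354
G1 X221.222 Y109.334 F4705
G1 X251.496 Y78.684
G1 X240.089 Y37.141
G1 X198.408 Y26.248
G1 X168.134 Y56.898
G1 X179.541 Y98.441
M5
G00 X11.825 Y196.505
M4 S522
G1 X143.681 Y196.505 F1845
G1 X143.681 Y173.826
G1 X11.825 Y173.826
G1 X11.825 Y196.505
M5
G00 X75.007 Y172.021
M4 S354
G1 X71.685 Y163.054 F4705
G1 X73.388 Y150.355
G1 X80.117 Y133.922
G1 X91.872 Y113.756
G1 X108.652 Y89.857
M5
G00 X231.571 Y201.234
M4 S522
G1 X24.708 Y78.348 F1845
G1 X239.836 Y200.062
G1 X231.571 Y201.234
M5
G00 X0.000 Y0.000

viewBox `0 0 302.446 214.939` with mm width/height → 1 unit = 1 mm. Flip: y_m = 214.939 − y_svg.

**Shape 1** — `<circle>` circle, stroke `#ff8800` → engrave (S354, F4705). Machine vertices: (226.299,87.903) → (213.382,127.658) → (179.564,152.228) → (137.764,152.228) → (103.946,127.658) → (91.029,87.903) → (103.946,48.148) → (137.764,23.578) → (179.564,23.578) → (213.382,48.148) → (226.299,87.903). Closed: final G1 returns to the first vertex.

**Shape 2** — `<rect>` rectangle, stroke `#ff8800` → engrave (S354, F4705). Machine vertices: (165.365,209.126) → (232.966,209.126) → (232.966,184.150) → (165.365,184.150) → (165.365,209.126). Closed: final G1 returns to the first vertex.

**Shape 3** — `<path>` regular polygon, stroke `#ff8800` → engrave (S354, F4705). Machine vertices: (179.541,98.441) → (221.222,109.334) → (251.496,78.684) → (240.089,37.141) → (198.408,26.248) → (168.134,56.898) → (179.541,98.441). Closed: final G1 returns to the first vertex.

**Shape 4** — `<rect>` rectangle, stroke `#ff0000` → score (S522, F1845). Machine vertices: (11.825,196.505) → (143.681,196.505) → (143.681,173.826) → (11.825,173.826) → (11.825,196.505). Closed: final G1 returns to the first vertex.

**Shape 5** — `<path>` quadratic bezier, stroke `#ff8800` → engrave (S354, F4705). Control points (SVG): P0=(75.007,42.918), P1=(60.419,60.668), P2=(108.652,125.082); sampled at t=k/5. Machine vertices: (75.007,172.021) → (71.685,163.054) → (73.388,150.355) → (80.117,133.922) → (91.872,113.756) → (108.652,89.857). Open path.

**Shape 6** — `<path>` closed polygon, stroke `#ff0000` → score (S522, F1845). Machine vertices: (231.571,201.234) → (24.708,78.348) → (239.836,200.062) → (231.571,201.234). Closed: final G1 returns to the first vertex.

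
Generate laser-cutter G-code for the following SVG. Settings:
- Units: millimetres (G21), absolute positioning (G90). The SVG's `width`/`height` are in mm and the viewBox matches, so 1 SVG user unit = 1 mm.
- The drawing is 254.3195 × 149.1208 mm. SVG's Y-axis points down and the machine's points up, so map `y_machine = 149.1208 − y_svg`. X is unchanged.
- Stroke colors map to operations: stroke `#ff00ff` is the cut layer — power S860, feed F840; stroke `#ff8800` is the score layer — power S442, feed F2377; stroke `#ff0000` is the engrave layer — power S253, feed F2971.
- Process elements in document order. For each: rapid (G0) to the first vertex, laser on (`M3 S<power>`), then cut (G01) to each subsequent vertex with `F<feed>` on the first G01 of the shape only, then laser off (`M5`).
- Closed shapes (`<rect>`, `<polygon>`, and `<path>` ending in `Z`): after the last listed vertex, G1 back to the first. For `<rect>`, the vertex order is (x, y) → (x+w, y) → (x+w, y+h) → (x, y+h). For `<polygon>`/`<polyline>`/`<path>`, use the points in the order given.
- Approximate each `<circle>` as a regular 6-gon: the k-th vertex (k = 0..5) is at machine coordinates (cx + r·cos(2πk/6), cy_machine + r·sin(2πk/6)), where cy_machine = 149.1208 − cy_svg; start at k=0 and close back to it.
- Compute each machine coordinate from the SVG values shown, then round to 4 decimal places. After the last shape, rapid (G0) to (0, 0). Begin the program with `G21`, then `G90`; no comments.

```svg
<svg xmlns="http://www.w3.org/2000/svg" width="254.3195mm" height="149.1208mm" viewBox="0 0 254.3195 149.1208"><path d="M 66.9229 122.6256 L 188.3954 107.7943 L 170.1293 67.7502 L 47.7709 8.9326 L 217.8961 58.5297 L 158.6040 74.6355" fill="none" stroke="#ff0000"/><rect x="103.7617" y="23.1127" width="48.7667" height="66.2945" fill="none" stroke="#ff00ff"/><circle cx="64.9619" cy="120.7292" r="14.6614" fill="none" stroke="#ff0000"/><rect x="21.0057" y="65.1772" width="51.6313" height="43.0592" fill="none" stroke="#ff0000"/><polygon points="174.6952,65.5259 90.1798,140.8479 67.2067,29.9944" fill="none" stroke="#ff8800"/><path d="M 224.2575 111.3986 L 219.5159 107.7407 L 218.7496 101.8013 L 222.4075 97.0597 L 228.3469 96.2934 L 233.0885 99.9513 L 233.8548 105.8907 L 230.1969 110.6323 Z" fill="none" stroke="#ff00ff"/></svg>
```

G21
G90
G0 X66.9229 Y26.4952
M3 S253
G01 X188.3954 Y41.3265 F2971
G01 X170.1293 Y81.3706
G01 X47.7709 Y140.1882
G01 X217.8961 Y90.5911
G01 X158.6040 Y74.4853
M5
G0 X103.7617 Y126.0081
M3 S860
G01 X152.5284 Y126.0081 F840
G01 X152.5284 Y59.7136
G01 X103.7617 Y59.7136
G01 X103.7617 Y126.0081
M5
G0 X79.6233 Y28.3916
M3 S253
G01 X72.2926 Y41.0887 F2971
G01 X57.6312 Y41.0887
G01 X50.3005 Y28.3916
G01 X57.6312 Y15.6945
G01 X72.2926 Y15.6945
G01 X79.6233 Y28.3916
M5
G0 X21.0057 Y83.9436
M3 S253
G01 X72.6370 Y83.9436 F2971
G01 X72.6370 Y40.8844
G01 X21.0057 Y40.8844
G01 X21.0057 Y83.9436
M5
G0 X174.6952 Y83.5949
M3 S442
G01 X90.1798 Y8.2729 F2377
G01 X67.2067 Y119.1264
G01 X174.6952 Y83.5949
M5
G0 X224.2575 Y37.7222
M3 S860
G01 X219.5159 Y41.3801 F840
G01 X218.7496 Y47.3195
G01 X222.4075 Y52.0611
G01 X228.3469 Y52.8274
G01 X233.0885 Y49.1695
G01 X233.8548 Y43.2301
G01 X230.1969 Y38.4885
G01 X224.2575 Y37.7222
M5
G0 X0.0000 Y0.0000

viewBox `0 0 254.3195 149.1208` with mm width/height → 1 unit = 1 mm. Flip: y_m = 149.1208 − y_svg.

**Shape 1** — `<path>` open polyline, stroke `#ff0000` → engrave (S253, F2971). Machine vertices: (66.9229,26.4952) → (188.3954,41.3265) → (170.1293,81.3706) → (47.7709,140.1882) → (217.8961,90.5911) → (158.6040,74.4853). Open path.

**Shape 2** — `<rect>` rectangle, stroke `#ff00ff` → cut (S860, F840). Machine vertices: (103.7617,126.0081) → (152.5284,126.0081) → (152.5284,59.7136) → (103.7617,59.7136) → (103.7617,126.0081). Closed: final G1 returns to the first vertex.

**Shape 3** — `<circle>` circle, stroke `#ff0000` → engrave (S253, F2971). Machine vertices: (79.6233,28.3916) → (72.2926,41.0887) → (57.6312,41.0887) → (50.3005,28.3916) → (57.6312,15.6945) → (72.2926,15.6945) → (79.6233,28.3916). Closed: final G1 returns to the first vertex.

**Shape 4** — `<rect>` rectangle, stroke `#ff0000` → engrave (S253, F2971). Machine vertices: (21.0057,83.9436) → (72.6370,83.9436) → (72.6370,40.8844) → (21.0057,40.8844) → (21.0057,83.9436). Closed: final G1 returns to the first vertex.

**Shape 5** — `<polygon>` regular polygon, stroke `#ff8800` → score (S442, F2377). Machine vertices: (174.6952,83.5949) → (90.1798,8.2729) → (67.2067,119.1264) → (174.6952,83.5949). Closed: final G1 returns to the first vertex.

**Shape 6** — `<path>` regular polygon, stroke `#ff00ff` → cut (S860, F840). Machine vertices: (224.2575,37.7222) → (219.5159,41.3801) → (218.7496,47.3195) → (222.4075,52.0611) → (228.3469,52.8274) → (233.0885,49.1695) → (233.8548,43.2301) → (230.1969,38.4885) → (224.2575,37.7222). Closed: final G1 returns to the first vertex.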